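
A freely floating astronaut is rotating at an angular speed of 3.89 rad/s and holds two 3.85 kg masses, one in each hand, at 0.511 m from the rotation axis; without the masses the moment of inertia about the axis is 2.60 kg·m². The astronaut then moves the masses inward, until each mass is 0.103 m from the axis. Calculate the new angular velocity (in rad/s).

With no external torque about the axis, L is conserved: I₁ω₁ = I₂ω₂.
I₁ = 2.60 + 2(3.85)(0.511)² = 4.611 kg·m²; I₂ = 2.60 + 2(3.85)(0.103)² = 2.682 kg·m².
ω₂ = I₁ω₁ / I₂ = (4.611)(3.89 rad/s) / (2.682) = 6.688 rad/s.

ω₂ ≈ 6.69 rad/s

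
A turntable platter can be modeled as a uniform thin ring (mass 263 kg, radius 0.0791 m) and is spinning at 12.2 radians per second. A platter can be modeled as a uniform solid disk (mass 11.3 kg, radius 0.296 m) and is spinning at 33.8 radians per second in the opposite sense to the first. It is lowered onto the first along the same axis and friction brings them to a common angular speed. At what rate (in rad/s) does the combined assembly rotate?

The coupling torques are internal; angular momentum about the shared axis is conserved.
Moments of inertia: I_A = (263)(0.0791)² = 1.646 kg·m²; I_B = ½(11.3)(0.296)² = 0.4950 kg·m².
Taking A's sense as positive: L = (1.646)(12.2) − (0.4950)(33.8) = 3.344 kg·m²·rad/s.
Combined I = 1.646 + 0.4950 = 2.141 kg·m².
ω_f = L / I = 3.344 / 2.141 = 1.562 rad/s.

|ω_f| ≈ 1.56 rad/s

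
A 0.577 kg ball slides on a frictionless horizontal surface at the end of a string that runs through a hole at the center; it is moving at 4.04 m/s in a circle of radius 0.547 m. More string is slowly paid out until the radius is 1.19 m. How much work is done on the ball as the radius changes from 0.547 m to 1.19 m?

Central (radial) force ⇒ zero torque about the center ⇒ m v r is constant.
v₂ = v₁ r₁ / r₂ = (4.04)(0.547) / (1.19) = 1.857 m/s.
W = ΔKE = ½m(v₂² − v₁²) = -3.714 J.

W ≈ -3.71 J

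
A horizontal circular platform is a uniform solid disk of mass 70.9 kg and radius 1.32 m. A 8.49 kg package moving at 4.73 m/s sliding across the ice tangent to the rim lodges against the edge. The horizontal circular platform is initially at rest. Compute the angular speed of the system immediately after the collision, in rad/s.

|ω_f| ≈ 0.692 rad/s

About the central axle the impulsive forces during the collision are internal, so angular momentum about that axis is conserved.
I_p = ½(70.9)(1.32)² = 61.77 kg·m². Taking the sense of the package's angular momentum as positive, L_{package} = m v R = (8.49)(4.73)(1.32) = 53.01 kg·m²/s.
L_i = 0 + 53.01 = 53.01 kg·m²/s.
After sticking, I_f = I_p + m R² = 61.77 + (8.49)(1.32)² = 76.56 kg·m².
ω_f = L_i / I_f = 53.01 / 76.56 = 0.6924 rad/s.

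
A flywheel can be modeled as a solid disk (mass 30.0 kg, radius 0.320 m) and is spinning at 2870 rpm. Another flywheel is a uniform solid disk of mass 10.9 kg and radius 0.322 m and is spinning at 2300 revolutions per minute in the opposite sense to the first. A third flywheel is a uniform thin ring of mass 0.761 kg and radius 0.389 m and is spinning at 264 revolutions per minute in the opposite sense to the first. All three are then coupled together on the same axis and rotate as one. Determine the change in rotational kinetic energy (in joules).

No external torque acts about the common axis, so total angular momentum is conserved.
Moments of inertia: I_A = ½(30.0)(0.320)² = 1.536 kg·m²; I_B = ½(10.9)(0.322)² = 0.5651 kg·m²; I_C = (0.761)(0.389)² = 0.1152 kg·m².
Taking A's sense as positive: L = (1.536)(2870) − (0.5651)(2300) − (0.1152)(264) = 3078 kg·m²·rpm.
Combined I = 1.536 + 0.5651 + 0.1152 = 2.216 kg·m².
ω_f = L / I = 3078 / 2.216 = 1389 rpm.
KE_i = ½ΣIω² = 85810 J; KE_f = ½(2.216)(145.5)² = 23440 J.

ΔKE ≈ -62400 J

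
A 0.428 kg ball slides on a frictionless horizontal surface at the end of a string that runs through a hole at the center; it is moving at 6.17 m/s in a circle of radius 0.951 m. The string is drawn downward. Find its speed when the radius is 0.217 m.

Central (radial) force ⇒ zero torque about the center ⇒ m v r is constant.
v₂ = v₁ r₁ / r₂ = (6.17)(0.951) / (0.217) = 27.04 m/s.

v₂ ≈ 27.0 m/s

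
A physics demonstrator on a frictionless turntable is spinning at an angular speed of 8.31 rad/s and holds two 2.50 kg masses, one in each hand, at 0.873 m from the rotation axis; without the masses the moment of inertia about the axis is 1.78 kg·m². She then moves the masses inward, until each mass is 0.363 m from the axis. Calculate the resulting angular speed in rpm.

Angular momentum about the spin axis is conserved since the torque about it is zero.
I₁ = 1.78 + 2(2.50)(0.873)² = 5.591 kg·m²; I₂ = 1.78 + 2(2.50)(0.363)² = 2.439 kg·m².
ω₂ = I₁ω₁ / I₂ = (5.591)(8.31 rad/s) / (2.439) = 19.05 rad/s = 181.9 rpm.

ω₂ ≈ 182 rpm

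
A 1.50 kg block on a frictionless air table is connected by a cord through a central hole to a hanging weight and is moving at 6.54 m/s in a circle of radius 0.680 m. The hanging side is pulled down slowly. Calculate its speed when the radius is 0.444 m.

Central (radial) force ⇒ zero torque about the center ⇒ m v r is constant.
v₂ = v₁ r₁ / r₂ = (6.54)(0.680) / (0.444) = 10.02 m/s.

v₂ ≈ 10.0 m/s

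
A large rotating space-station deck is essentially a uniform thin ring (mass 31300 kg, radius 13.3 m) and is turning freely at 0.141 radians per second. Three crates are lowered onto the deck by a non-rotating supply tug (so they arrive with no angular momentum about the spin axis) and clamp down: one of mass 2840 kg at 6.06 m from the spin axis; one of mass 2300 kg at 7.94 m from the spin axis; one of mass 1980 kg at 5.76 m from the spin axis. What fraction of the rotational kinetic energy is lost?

fraction ≈ 0.0538

No external torque acts about the spin axis; L_before = L_after.
I_p = (31300)(13.3)² = 5.537e+06 kg·m².
Added inertia Σmr² = (2840)(6.06)² + (2300)(7.94)² + (1980)(5.76)² = 3.150e+05 kg·m²; I_f = 5.537e+06 + 3.150e+05 = 5.852e+06 kg·m².
ω_f = I_p ω_i / I_f = (5.537e+06)(0.141) / 5.852e+06 = 0.1334 rad/s.
KE_i = ½(5.537e+06)(0.1410 rad/s)² = 55040 J; KE_f = ½(5.852e+06)(0.1334)² = 52070 J.
Fraction lost = 0.05383.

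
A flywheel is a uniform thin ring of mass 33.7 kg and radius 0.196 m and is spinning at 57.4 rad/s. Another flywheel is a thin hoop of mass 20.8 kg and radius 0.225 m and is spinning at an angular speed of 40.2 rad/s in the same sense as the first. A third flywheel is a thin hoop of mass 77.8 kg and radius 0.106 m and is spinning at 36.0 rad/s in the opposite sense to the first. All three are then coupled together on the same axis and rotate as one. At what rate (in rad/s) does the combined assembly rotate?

No external torque acts about the common axis, so total angular momentum is conserved.
Moments of inertia: I_A = (33.7)(0.196)² = 1.295 kg·m²; I_B = (20.8)(0.225)² = 1.053 kg·m²; I_C = (77.8)(0.106)² = 0.8742 kg·m².
Taking A's sense as positive: L = (1.295)(57.4) + (1.053)(40.2) − (0.8742)(36.0) = 85.17 kg·m²·rad/s.
Combined I = 1.295 + 1.053 + 0.8742 = 3.222 kg·m².
ω_f = L / I = 85.17 / 3.222 = 26.44 rad/s.

|ω_f| ≈ 26.4 rad/s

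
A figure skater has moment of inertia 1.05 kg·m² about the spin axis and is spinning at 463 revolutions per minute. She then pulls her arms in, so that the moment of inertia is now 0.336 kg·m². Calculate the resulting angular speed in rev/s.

ω₂ ≈ 24.1 rev/s

Angular momentum about the spin axis is conserved since the torque about it is zero.
ω₂ = I₁ω₁ / I₂ = (1.050)(463 rpm) / (0.3360) = 1447 rpm = 24.11 rev/s.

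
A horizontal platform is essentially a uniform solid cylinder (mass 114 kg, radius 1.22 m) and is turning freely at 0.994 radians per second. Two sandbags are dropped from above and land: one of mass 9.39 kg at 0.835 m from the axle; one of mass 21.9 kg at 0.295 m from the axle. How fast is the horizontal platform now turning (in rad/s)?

ω_f ≈ 0.904 rad/s

The added mass arrives with no angular momentum about the axle, and any external torque about the axle is negligible, so the system's angular momentum is conserved.
I_p = ½(114)(1.22)² = 84.84 kg·m².
Added inertia Σmr² = (9.39)(0.835)² + (21.9)(0.295)² = 8.453 kg·m²; I_f = 84.84 + 8.453 = 93.29 kg·m².
ω_f = I_p ω_i / I_f = (84.84)(0.994) / 93.29 = 0.9039 rad/s.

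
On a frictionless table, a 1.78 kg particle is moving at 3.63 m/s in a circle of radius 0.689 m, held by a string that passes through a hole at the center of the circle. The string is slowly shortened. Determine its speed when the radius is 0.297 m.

v₂ ≈ 8.42 m/s

Central (radial) force ⇒ zero torque about the center ⇒ m v r is constant.
v₂ = v₁ r₁ / r₂ = (3.63)(0.689) / (0.297) = 8.421 m/s.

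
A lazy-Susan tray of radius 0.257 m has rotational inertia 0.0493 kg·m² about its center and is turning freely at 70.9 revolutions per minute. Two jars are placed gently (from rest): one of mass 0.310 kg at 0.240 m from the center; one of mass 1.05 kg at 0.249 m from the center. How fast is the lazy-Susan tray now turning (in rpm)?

ω_f ≈ 26.4 rpm

The added mass arrives with no angular momentum about the center, and any external torque about the center is negligible, so the system's angular momentum is conserved.
Added inertia Σmr² = (0.310)(0.240)² + (1.05)(0.249)² = 0.08296 kg·m²; I_f = 0.04930 + 0.08296 = 0.1323 kg·m².
ω_f = I_p ω_i / I_f = (0.04930)(70.9) / 0.1323 = 26.43 rpm.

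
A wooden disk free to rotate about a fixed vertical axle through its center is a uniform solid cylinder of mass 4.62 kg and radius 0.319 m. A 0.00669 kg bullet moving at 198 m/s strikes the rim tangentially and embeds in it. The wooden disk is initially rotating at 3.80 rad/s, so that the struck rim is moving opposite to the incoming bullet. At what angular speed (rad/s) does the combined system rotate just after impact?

About the axle the impulsive forces during the collision are internal, so angular momentum about that axis is conserved.
I_p = ½(4.62)(0.319)² = 0.2351 kg·m². Taking the sense of the bullet's angular momentum as positive, L_{bullet} = m v R = (0.00669)(198)(0.319) = 0.4226 kg·m²/s.
L_i = −I_p ω_p + m v R = −(0.2351)(3.80) + 0.4226 = -0.4707 kg·m²/s.
After sticking, I_f = I_p + m R² = 0.2351 + (0.00669)(0.319)² = 0.2357 kg·m².
ω_f = L_i / I_f = -0.4707 / 0.2357 = -1.997 rad/s.

|ω_f| ≈ 2.00 rad/s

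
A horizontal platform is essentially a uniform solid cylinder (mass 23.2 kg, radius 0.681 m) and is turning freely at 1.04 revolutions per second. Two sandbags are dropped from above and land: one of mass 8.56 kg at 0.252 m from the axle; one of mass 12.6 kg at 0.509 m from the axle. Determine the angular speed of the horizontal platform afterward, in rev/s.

ω_f ≈ 0.609 rev/s

No external torque acts about the axle; L_before = L_after.
I_p = ½(23.2)(0.681)² = 5.380 kg·m².
Added inertia Σmr² = (8.56)(0.252)² + (12.6)(0.509)² = 3.808 kg·m²; I_f = 5.380 + 3.808 = 9.188 kg·m².
ω_f = I_p ω_i / I_f = (5.380)(1.04) / 9.188 = 0.6089 rev/s.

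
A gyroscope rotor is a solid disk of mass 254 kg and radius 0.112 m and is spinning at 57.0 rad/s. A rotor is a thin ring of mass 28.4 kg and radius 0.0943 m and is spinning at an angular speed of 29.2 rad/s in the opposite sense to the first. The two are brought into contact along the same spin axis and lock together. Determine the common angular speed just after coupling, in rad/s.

|ω_f| ≈ 45.2 rad/s

No external torque acts about the common axis, so total angular momentum is conserved.
Moments of inertia: I_A = ½(254)(0.112)² = 1.593 kg·m²; I_B = (28.4)(0.0943)² = 0.2525 kg·m².
Taking A's sense as positive: L = (1.593)(57.0) − (0.2525)(29.2) = 83.43 kg·m²·rad/s.
Combined I = 1.593 + 0.2525 = 1.846 kg·m².
ω_f = L / I = 83.43 / 1.846 = 45.20 rad/s.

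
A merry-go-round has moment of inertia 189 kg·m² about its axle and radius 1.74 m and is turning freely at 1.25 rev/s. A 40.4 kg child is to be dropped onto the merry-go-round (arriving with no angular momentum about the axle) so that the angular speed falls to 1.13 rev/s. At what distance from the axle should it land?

r ≈ 0.705 m

The added mass arrives with no angular momentum about the axle, and any external torque about the axle is negligible, so the system's angular momentum is conserved.
I_p ω_i = (I_p + m r²) ω_f ⇒ m r² = I_p(ω_i/ω_f − 1) = 189.0(1.25/1.13 − 1) = 20.07 kg·m².
r = √(20.07/40.4) = 0.7048 m.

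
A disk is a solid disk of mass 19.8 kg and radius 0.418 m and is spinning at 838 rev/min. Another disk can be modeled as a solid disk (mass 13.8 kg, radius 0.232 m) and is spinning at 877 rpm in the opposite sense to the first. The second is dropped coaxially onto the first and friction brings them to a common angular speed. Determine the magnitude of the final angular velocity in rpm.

|ω_f| ≈ 535 rpm

The coupling torques are internal; angular momentum about the shared axis is conserved.
Moments of inertia: I_A = ½(19.8)(0.418)² = 1.730 kg·m²; I_B = ½(13.8)(0.232)² = 0.3714 kg·m².
Taking A's sense as positive: L = (1.730)(838) − (0.3714)(877) = 1124 kg·m²·rpm.
Combined I = 1.730 + 0.3714 = 2.101 kg·m².
ω_f = L / I = 1124 / 2.101 = 534.9 rpm.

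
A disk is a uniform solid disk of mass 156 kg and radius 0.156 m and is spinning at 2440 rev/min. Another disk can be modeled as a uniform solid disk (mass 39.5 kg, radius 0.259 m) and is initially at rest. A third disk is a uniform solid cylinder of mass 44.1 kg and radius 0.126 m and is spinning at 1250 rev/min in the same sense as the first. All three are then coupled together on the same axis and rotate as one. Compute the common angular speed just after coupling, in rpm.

|ω_f| ≈ 1420 rpm

No external torque acts about the common axis, so total angular momentum is conserved.
Moments of inertia: I_A = ½(156)(0.156)² = 1.898 kg·m²; I_B = ½(39.5)(0.259)² = 1.325 kg·m²; I_C = ½(44.1)(0.126)² = 0.3501 kg·m².
Taking A's sense as positive: L = (1.898)(2440) + (0.3501)(1250) = 5069 kg·m²·rpm.
Combined I = 1.898 + 1.325 + 0.3501 = 3.573 kg·m².
ω_f = L / I = 5069 / 3.573 = 1419 rpm.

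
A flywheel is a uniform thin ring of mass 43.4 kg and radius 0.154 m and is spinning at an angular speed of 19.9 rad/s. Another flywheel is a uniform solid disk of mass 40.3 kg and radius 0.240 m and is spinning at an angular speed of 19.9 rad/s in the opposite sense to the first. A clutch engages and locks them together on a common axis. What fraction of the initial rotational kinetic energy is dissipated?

fraction ≈ 0.996

The coupling torques are internal; angular momentum about the shared axis is conserved.
Moments of inertia: I_A = (43.4)(0.154)² = 1.029 kg·m²; I_B = ½(40.3)(0.240)² = 1.161 kg·m².
Taking A's sense as positive: L = (1.029)(19.9) − (1.161)(19.9) = -2.614 kg·m²·rad/s.
Combined I = 1.029 + 1.161 = 2.190 kg·m².
ω_f = L / I = -2.614 / 2.190 = -1.194 rad/s.
KE_i = ½ΣIω² = 433.6 J; KE_f = ½(2.190)(1.194)² = 1.560 J.
Fraction dissipated = (KE_i − KE_f)/KE_i = 0.9964.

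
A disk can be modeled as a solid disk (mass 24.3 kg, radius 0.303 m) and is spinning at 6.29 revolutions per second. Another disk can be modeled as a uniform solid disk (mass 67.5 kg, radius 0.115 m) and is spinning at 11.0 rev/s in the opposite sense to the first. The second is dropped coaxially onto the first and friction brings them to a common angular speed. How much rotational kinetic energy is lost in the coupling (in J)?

ΔKE lost ≈ 1880 J

The coupling torques are internal; angular momentum about the shared axis is conserved.
Moments of inertia: I_A = ½(24.3)(0.303)² = 1.115 kg·m²; I_B = ½(67.5)(0.115)² = 0.4463 kg·m².
Taking A's sense as positive: L = (1.115)(6.29) − (0.4463)(11.0) = 2.107 kg·m²·rev/s.
Combined I = 1.115 + 0.4463 = 1.562 kg·m².
ω_f = L / I = 2.107 / 1.562 = 1.349 rev/s.
KE_i = ½ΣIω² = 1937 J; KE_f = ½(1.562)(8.475)² = 56.09 J.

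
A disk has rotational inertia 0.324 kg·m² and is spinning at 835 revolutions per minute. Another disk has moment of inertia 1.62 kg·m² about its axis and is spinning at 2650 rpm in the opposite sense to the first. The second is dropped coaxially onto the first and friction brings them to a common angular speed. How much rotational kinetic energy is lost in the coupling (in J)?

ΔKE lost ≈ 18000 J

No external torque acts about the common axis, so total angular momentum is conserved.
Taking A's sense as positive: L = (0.3240)(835) − (1.620)(2650) = -4022 kg·m²·rpm.
Combined I = 0.3240 + 1.620 = 1.944 kg·m².
ω_f = L / I = -4022 / 1.944 = -2069 rpm.
KE_i = ½ΣIω² = 63620 J; KE_f = ½(1.944)(216.7)² = 45640 J.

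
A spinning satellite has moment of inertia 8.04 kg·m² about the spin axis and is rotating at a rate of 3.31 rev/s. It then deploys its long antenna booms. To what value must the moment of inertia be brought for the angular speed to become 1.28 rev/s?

I₂ ≈ 20.8 kg·m²

With no external torque about the axis, L is conserved: I₁ω₁ = I₂ω₂.
I₂ = I₁ω₁ / ω₂ = (8.04)(3.31) / (1.28) = 20.79 kg·m².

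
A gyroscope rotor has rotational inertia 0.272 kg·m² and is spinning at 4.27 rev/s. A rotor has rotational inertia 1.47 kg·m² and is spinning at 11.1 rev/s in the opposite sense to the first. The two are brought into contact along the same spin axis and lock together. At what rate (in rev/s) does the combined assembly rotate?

The coupling torques are internal; angular momentum about the shared axis is conserved.
Taking A's sense as positive: L = (0.2720)(4.27) − (1.470)(11.1) = -15.16 kg·m²·rev/s.
Combined I = 0.2720 + 1.470 = 1.742 kg·m².
ω_f = L / I = -15.16 / 1.742 = -8.700 rev/s.

|ω_f| ≈ 8.70 rev/s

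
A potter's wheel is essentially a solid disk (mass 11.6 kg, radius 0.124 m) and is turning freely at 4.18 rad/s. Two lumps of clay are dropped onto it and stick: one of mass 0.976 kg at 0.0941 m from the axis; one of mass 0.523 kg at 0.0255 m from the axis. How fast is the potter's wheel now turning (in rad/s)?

No external torque acts about the axis; L_before = L_after.
I_p = ½(11.6)(0.124)² = 0.08918 kg·m².
Added inertia Σmr² = (0.976)(0.0941)² + (0.523)(0.0255)² = 0.008982 kg·m²; I_f = 0.08918 + 0.008982 = 0.09816 kg·m².
ω_f = I_p ω_i / I_f = (0.08918)(4.18) / 0.09816 = 3.798 rad/s.

ω_f ≈ 3.80 rad/s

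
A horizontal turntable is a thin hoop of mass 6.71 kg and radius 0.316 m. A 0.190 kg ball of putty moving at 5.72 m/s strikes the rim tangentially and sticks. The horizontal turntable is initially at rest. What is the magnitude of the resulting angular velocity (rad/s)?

|ω_f| ≈ 0.498 rad/s

The axle reaction passes through the axle and exerts no torque about it; angular momentum about the axle is conserved through the impact.
I_p = (6.71)(0.316)² = 0.6700 kg·m². Taking the sense of the ball of putty's angular momentum as positive, L_{ball} = m v R = (0.190)(5.72)(0.316) = 0.3434 kg·m²/s.
L_i = 0 + 0.3434 = 0.3434 kg·m²/s.
After sticking, I_f = I_p + m R² = 0.6700 + (0.190)(0.316)² = 0.6890 kg·m².
ω_f = L_i / I_f = 0.3434 / 0.6890 = 0.4984 rad/s.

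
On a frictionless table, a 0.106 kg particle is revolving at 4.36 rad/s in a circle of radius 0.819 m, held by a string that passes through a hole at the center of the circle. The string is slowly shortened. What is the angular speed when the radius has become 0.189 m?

The constraining force is radial, so m r² ω about the center is conserved.
ω₂ = ω₁ (r₁/r₂)² = (4.36)(0.819/0.189)² = 81.87 rad/s.

ω₂ ≈ 81.9 rad/s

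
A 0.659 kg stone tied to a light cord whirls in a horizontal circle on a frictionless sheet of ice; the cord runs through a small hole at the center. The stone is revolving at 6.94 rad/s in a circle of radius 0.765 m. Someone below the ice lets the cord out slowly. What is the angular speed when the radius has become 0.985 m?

No torque about the axis ⇒ m r₁² ω₁ = m r₂² ω₂.
ω₂ = ω₁ (r₁/r₂)² = (6.94)(0.765/0.985)² = 4.186 rad/s.

ω₂ ≈ 4.19 rad/s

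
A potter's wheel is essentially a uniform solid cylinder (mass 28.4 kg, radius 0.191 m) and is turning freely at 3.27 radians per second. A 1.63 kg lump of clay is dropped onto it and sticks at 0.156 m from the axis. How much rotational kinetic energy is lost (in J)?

No external torque acts about the axis; L_before = L_after.
I_p = ½(28.4)(0.191)² = 0.5180 kg·m².
Added inertia Σmr² = (1.63)(0.156)² = 0.03967 kg·m²; I_f = 0.5180 + 0.03967 = 0.5577 kg·m².
ω_f = I_p ω_i / I_f = (0.5180)(3.27) / 0.5577 = 3.037 rad/s.
KE_i = ½(0.5180)(3.270 rad/s)² = 2.770 J; KE_f = ½(0.5577)(3.037)² = 2.573 J.

energy lost ≈ 0.197 J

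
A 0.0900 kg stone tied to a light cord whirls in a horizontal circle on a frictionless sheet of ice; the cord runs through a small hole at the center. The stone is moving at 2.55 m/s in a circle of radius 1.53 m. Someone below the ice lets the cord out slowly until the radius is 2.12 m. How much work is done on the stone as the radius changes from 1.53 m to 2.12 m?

Central (radial) force ⇒ zero torque about the center ⇒ m v r is constant.
v₂ = v₁ r₁ / r₂ = (2.55)(1.53) / (2.12) = 1.840 m/s.
W = ΔKE = ½m(v₂² − v₁²) = -0.1402 J.

W ≈ -0.140 J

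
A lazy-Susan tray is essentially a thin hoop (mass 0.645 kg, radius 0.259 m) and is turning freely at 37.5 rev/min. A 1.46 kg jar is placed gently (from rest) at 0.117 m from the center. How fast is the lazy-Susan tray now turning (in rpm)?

ω_f ≈ 25.7 rpm

The added mass arrives with no angular momentum about the center, and any external torque about the center is negligible, so the system's angular momentum is conserved.
I_p = (0.645)(0.259)² = 0.04327 kg·m².
Added inertia Σmr² = (1.46)(0.117)² = 0.01999 kg·m²; I_f = 0.04327 + 0.01999 = 0.06325 kg·m².
ω_f = I_p ω_i / I_f = (0.04327)(37.5) / 0.06325 = 25.65 rpm.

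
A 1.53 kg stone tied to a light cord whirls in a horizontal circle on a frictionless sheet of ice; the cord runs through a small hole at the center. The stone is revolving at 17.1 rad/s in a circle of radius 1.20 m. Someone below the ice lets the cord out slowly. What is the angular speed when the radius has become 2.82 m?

No torque about the axis ⇒ m r₁² ω₁ = m r₂² ω₂.
ω₂ = ω₁ (r₁/r₂)² = (17.1)(1.20/2.82)² = 3.096 rad/s.

ω₂ ≈ 3.10 rad/s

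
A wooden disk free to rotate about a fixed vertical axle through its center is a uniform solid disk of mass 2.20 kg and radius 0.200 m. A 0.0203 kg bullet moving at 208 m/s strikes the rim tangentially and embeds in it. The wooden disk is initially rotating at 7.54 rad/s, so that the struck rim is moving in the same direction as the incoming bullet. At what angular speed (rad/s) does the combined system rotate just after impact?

About the axle the impulsive forces during the collision are internal, so angular momentum about that axis is conserved.
I_p = ½(2.20)(0.200)² = 0.04400 kg·m². Taking the sense of the bullet's angular momentum as positive, L_{bullet} = m v R = (0.0203)(208)(0.200) = 0.8445 kg·m²/s.
L_i = +I_p ω_p + m v R = +(0.04400)(7.54) + 0.8445 = 1.176 kg·m²/s.
After sticking, I_f = I_p + m R² = 0.04400 + (0.0203)(0.200)² = 0.04481 kg·m².
ω_f = L_i / I_f = 1.176 / 0.04481 = 26.25 rad/s.

|ω_f| ≈ 26.2 rad/s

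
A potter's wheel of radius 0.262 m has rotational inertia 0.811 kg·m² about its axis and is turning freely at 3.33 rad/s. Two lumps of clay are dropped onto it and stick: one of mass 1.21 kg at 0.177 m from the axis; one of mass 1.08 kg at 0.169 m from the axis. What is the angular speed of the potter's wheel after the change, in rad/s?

No external torque acts about the axis; L_before = L_after.
Added inertia Σmr² = (1.21)(0.177)² + (1.08)(0.169)² = 0.06875 kg·m²; I_f = 0.8110 + 0.06875 = 0.8798 kg·m².
ω_f = I_p ω_i / I_f = (0.8110)(3.33) / 0.8798 = 3.070 rad/s.

ω_f ≈ 3.07 rad/s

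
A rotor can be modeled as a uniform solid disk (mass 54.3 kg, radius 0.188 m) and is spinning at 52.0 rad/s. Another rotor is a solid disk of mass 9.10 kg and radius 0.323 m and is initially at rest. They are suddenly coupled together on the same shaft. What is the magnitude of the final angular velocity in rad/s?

The coupling torques are internal; angular momentum about the shared axis is conserved.
Moments of inertia: I_A = ½(54.3)(0.188)² = 0.9596 kg·m²; I_B = ½(9.10)(0.323)² = 0.4747 kg·m².
Taking A's sense as positive: L = (0.9596)(52.0) = 49.90 kg·m²·rad/s.
Combined I = 0.9596 + 0.4747 = 1.434 kg·m².
ω_f = L / I = 49.90 / 1.434 = 34.79 rad/s.

|ω_f| ≈ 34.8 rad/s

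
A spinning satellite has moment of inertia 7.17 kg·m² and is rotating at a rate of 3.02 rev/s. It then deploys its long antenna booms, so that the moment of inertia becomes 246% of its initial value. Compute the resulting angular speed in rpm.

ω₂ ≈ 73.7 rpm

No external torque acts about the spin axis, so angular momentum is conserved.
I₂ = 2.46 × 7.17 = 17.64 kg·m².
ω₂ = I₁ω₁ / I₂ = (7.170)(3.02 rev/s) / (17.64) = 1.228 rev/s = 73.66 rpm.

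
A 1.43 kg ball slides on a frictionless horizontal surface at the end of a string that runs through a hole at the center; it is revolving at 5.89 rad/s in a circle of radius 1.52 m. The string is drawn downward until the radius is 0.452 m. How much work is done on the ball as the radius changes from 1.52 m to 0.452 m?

The constraining force is radial, so m r² ω about the center is conserved.
ω₂ = ω₁ (r₁/r₂)² = (5.89)(1.52/0.452)² = 66.61 rad/s.
W = ΔKE = ½m(v₂² − v₁²) = 590.8 J.

W ≈ 591 J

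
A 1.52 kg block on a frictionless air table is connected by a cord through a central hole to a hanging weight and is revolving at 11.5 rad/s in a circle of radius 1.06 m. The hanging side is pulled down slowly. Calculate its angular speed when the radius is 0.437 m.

No torque about the axis ⇒ m r₁² ω₁ = m r₂² ω₂.
ω₂ = ω₁ (r₁/r₂)² = (11.5)(1.06/0.437)² = 67.66 rad/s.

ω₂ ≈ 67.7 rad/s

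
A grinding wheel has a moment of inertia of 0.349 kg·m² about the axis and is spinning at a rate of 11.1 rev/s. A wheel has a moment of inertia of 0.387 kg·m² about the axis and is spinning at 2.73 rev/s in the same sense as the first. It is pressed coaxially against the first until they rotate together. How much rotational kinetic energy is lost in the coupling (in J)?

ΔKE lost ≈ 254 J

The coupling torques are internal; angular momentum about the shared axis is conserved.
Taking A's sense as positive: L = (0.3490)(11.1) + (0.3870)(2.73) = 4.930 kg·m²·rev/s.
Combined I = 0.3490 + 0.3870 = 0.7360 kg·m².
ω_f = L / I = 4.930 / 0.7360 = 6.699 rev/s.
KE_i = ½ΣIω² = 905.7 J; KE_f = ½(0.7360)(42.09)² = 652.0 J.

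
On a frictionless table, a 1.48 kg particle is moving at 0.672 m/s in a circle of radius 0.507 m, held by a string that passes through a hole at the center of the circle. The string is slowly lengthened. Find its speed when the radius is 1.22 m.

v₂ ≈ 0.279 m/s

The only horizontal force on the mass is along the cord (radial), so it exerts no torque about the hole and angular momentum m v r is conserved.
v₂ = v₁ r₁ / r₂ = (0.672)(0.507) / (1.22) = 0.2793 m/s.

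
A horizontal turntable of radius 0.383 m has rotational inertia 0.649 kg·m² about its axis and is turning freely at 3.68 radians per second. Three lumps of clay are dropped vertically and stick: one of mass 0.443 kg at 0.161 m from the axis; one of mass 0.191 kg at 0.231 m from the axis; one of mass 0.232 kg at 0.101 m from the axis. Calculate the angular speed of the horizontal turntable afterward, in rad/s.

The added mass arrives with no angular momentum about the axis, and any external torque about the axis is negligible, so the system's angular momentum is conserved.
Added inertia Σmr² = (0.443)(0.161)² + (0.191)(0.231)² + (0.232)(0.101)² = 0.02404 kg·m²; I_f = 0.6490 + 0.02404 = 0.6730 kg·m².
ω_f = I_p ω_i / I_f = (0.6490)(3.68) / 0.6730 = 3.549 rad/s.

ω_f ≈ 3.55 rad/s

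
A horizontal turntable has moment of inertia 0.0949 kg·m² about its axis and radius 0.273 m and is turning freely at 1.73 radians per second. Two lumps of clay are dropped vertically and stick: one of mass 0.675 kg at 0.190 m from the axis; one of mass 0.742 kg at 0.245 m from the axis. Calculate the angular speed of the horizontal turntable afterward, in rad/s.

ω_f ≈ 1.00 rad/s

No external torque acts about the axis; L_before = L_after.
Added inertia Σmr² = (0.675)(0.190)² + (0.742)(0.245)² = 0.06891 kg·m²; I_f = 0.09490 + 0.06891 = 0.1638 kg·m².
ω_f = I_p ω_i / I_f = (0.09490)(1.73) / 0.1638 = 1.002 rad/s.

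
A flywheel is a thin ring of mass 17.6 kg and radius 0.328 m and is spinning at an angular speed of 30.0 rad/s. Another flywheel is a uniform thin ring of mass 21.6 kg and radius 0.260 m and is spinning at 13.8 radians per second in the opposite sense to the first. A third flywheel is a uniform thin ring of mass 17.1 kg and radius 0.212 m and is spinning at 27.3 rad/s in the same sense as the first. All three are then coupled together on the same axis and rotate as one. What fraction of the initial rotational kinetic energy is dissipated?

fraction ≈ 0.685

The coupling torques are internal; angular momentum about the shared axis is conserved.
Moments of inertia: I_A = (17.6)(0.328)² = 1.893 kg·m²; I_B = (21.6)(0.260)² = 1.460 kg·m²; I_C = (17.1)(0.212)² = 0.7685 kg·m².
Taking A's sense as positive: L = (1.893)(30.0) − (1.460)(13.8) + (0.7685)(27.3) = 57.64 kg·m²·rad/s.
Combined I = 1.893 + 1.460 + 0.7685 = 4.122 kg·m².
ω_f = L / I = 57.64 / 4.122 = 13.98 rad/s.
KE_i = ½ΣIω² = 1277 J; KE_f = ½(4.122)(13.98)² = 402.9 J.
Fraction dissipated = (KE_i − KE_f)/KE_i = 0.6846.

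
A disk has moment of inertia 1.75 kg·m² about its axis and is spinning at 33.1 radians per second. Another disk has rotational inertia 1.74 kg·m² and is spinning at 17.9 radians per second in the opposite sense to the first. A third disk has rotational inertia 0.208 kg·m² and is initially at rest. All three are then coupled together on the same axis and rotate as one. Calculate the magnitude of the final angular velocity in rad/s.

No external torque acts about the common axis, so total angular momentum is conserved.
Taking A's sense as positive: L = (1.750)(33.1) − (1.740)(17.9) = 26.78 kg·m²·rad/s.
Combined I = 1.750 + 1.740 + 0.2080 = 3.698 kg·m².
ω_f = L / I = 26.78 / 3.698 = 7.241 rad/s.

|ω_f| ≈ 7.24 rad/s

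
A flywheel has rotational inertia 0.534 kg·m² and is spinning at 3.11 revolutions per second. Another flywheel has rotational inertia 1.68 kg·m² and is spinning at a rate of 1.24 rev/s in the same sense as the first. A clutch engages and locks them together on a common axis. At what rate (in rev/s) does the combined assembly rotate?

The coupling torques are internal; angular momentum about the shared axis is conserved.
Taking A's sense as positive: L = (0.5340)(3.11) + (1.680)(1.24) = 3.744 kg·m²·rev/s.
Combined I = 0.5340 + 1.680 = 2.214 kg·m².
ω_f = L / I = 3.744 / 2.214 = 1.691 rev/s.

|ω_f| ≈ 1.69 rev/s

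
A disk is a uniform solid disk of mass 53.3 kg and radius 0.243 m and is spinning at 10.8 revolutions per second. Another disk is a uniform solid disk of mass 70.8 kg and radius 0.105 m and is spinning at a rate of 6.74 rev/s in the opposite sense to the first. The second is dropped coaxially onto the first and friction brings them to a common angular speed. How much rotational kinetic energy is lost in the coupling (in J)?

ΔKE lost ≈ 1900 J

The coupling torques are internal; angular momentum about the shared axis is conserved.
Moments of inertia: I_A = ½(53.3)(0.243)² = 1.574 kg·m²; I_B = ½(70.8)(0.105)² = 0.3903 kg·m².
Taking A's sense as positive: L = (1.574)(10.8) − (0.3903)(6.74) = 14.36 kg·m²·rev/s.
Combined I = 1.574 + 0.3903 = 1.964 kg·m².
ω_f = L / I = 14.36 / 1.964 = 7.314 rev/s.
KE_i = ½ΣIω² = 3973 J; KE_f = ½(1.964)(45.96)² = 2074 J.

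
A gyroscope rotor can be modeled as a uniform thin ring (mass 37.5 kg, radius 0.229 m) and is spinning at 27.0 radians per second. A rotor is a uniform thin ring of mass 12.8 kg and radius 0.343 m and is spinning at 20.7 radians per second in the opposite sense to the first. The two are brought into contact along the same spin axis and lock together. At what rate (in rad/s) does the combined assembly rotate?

No external torque acts about the common axis, so total angular momentum is conserved.
Moments of inertia: I_A = (37.5)(0.229)² = 1.967 kg·m²; I_B = (12.8)(0.343)² = 1.506 kg·m².
Taking A's sense as positive: L = (1.967)(27.0) − (1.506)(20.7) = 21.92 kg·m²·rad/s.
Combined I = 1.967 + 1.506 = 3.472 kg·m².
ω_f = L / I = 21.92 / 3.472 = 6.314 rad/s.

|ω_f| ≈ 6.31 rad/s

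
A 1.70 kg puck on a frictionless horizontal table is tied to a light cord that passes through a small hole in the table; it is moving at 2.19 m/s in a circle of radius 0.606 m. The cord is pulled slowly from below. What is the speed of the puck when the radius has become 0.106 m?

Central (radial) force ⇒ zero torque about the center ⇒ m v r is constant.
v₂ = v₁ r₁ / r₂ = (2.19)(0.606) / (0.106) = 12.52 m/s.

v₂ ≈ 12.5 m/s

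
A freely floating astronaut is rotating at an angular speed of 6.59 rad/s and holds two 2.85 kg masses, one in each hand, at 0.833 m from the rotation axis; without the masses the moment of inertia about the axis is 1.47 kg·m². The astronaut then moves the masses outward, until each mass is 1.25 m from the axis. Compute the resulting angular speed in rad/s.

Angular momentum about the spin axis is conserved since the torque about it is zero.
I₁ = 1.47 + 2(2.85)(0.833)² = 5.425 kg·m²; I₂ = 1.47 + 2(2.85)(1.25)² = 10.38 kg·m².
ω₂ = I₁ω₁ / I₂ = (5.425)(6.59 rad/s) / (10.38) = 3.446 rad/s.

ω₂ ≈ 3.45 rad/s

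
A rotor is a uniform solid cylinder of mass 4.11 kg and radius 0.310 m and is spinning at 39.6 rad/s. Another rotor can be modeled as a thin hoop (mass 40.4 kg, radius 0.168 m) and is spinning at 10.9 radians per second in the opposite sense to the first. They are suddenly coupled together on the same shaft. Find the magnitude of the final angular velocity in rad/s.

The coupling torques are internal; angular momentum about the shared axis is conserved.
Moments of inertia: I_A = ½(4.11)(0.310)² = 0.1975 kg·m²; I_B = (40.4)(0.168)² = 1.140 kg·m².
Taking A's sense as positive: L = (0.1975)(39.6) − (1.140)(10.9) = -4.608 kg·m²·rad/s.
Combined I = 0.1975 + 1.140 = 1.338 kg·m².
ω_f = L / I = -4.608 / 1.338 = -3.445 rad/s.

|ω_f| ≈ 3.44 rad/s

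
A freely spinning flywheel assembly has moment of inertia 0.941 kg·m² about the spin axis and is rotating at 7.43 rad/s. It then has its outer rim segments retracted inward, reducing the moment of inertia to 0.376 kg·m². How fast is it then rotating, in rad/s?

Angular momentum about the spin axis is conserved since the torque about it is zero.
ω₂ = I₁ω₁ / I₂ = (0.9410)(7.43 rad/s) / (0.3760) = 18.59 rad/s.

ω₂ ≈ 18.6 rad/s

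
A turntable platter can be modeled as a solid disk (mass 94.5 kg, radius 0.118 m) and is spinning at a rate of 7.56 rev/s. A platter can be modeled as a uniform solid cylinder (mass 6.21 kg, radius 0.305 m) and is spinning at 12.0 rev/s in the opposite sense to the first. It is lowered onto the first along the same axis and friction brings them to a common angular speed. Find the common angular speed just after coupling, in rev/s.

The coupling torques are internal; angular momentum about the shared axis is conserved.
Moments of inertia: I_A = ½(94.5)(0.118)² = 0.6579 kg·m²; I_B = ½(6.21)(0.305)² = 0.2888 kg·m².
Taking A's sense as positive: L = (0.6579)(7.56) − (0.2888)(12.0) = 1.508 kg·m²·rev/s.
Combined I = 0.6579 + 0.2888 = 0.9468 kg·m².
ω_f = L / I = 1.508 / 0.9468 = 1.592 rev/s.

|ω_f| ≈ 1.59 rev/s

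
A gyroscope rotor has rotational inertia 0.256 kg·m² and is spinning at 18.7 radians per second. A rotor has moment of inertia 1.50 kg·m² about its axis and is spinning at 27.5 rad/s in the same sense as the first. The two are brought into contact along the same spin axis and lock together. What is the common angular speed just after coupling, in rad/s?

No external torque acts about the common axis, so total angular momentum is conserved.
Taking A's sense as positive: L = (0.2560)(18.7) + (1.500)(27.5) = 46.04 kg·m²·rad/s.
Combined I = 0.2560 + 1.500 = 1.756 kg·m².
ω_f = L / I = 46.04 / 1.756 = 26.22 rad/s.

|ω_f| ≈ 26.2 rad/s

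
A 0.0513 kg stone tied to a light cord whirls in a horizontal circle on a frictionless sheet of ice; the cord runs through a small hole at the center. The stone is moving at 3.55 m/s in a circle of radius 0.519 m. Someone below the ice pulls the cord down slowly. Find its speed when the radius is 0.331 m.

v₂ ≈ 5.57 m/s

Central (radial) force ⇒ zero torque about the center ⇒ m v r is constant.
v₂ = v₁ r₁ / r₂ = (3.55)(0.519) / (0.331) = 5.566 m/s.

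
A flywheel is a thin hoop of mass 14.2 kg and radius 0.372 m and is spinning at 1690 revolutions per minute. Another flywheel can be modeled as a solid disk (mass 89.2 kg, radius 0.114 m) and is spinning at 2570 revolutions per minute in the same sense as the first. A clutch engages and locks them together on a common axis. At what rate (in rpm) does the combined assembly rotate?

No external torque acts about the common axis, so total angular momentum is conserved.
Moments of inertia: I_A = (14.2)(0.372)² = 1.965 kg·m²; I_B = ½(89.2)(0.114)² = 0.5796 kg·m².
Taking A's sense as positive: L = (1.965)(1690) + (0.5796)(2570) = 4811 kg·m²·rpm.
Combined I = 1.965 + 0.5796 = 2.545 kg·m².
ω_f = L / I = 4811 / 2.545 = 1890 rpm.

|ω_f| ≈ 1890 rpm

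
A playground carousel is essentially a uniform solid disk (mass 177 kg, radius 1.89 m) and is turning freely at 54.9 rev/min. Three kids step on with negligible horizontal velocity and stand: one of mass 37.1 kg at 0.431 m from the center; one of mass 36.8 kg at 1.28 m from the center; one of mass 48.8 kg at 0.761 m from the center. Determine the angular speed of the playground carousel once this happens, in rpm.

The added mass arrives with no angular momentum about the center, and any external torque about the center is negligible, so the system's angular momentum is conserved.
I_p = ½(177)(1.89)² = 316.1 kg·m².
Added inertia Σmr² = (37.1)(0.431)² + (36.8)(1.28)² + (48.8)(0.761)² = 95.45 kg·m²; I_f = 316.1 + 95.45 = 411.6 kg·m².
ω_f = I_p ω_i / I_f = (316.1)(54.9) / 411.6 = 42.17 rpm.

ω_f ≈ 42.2 rpm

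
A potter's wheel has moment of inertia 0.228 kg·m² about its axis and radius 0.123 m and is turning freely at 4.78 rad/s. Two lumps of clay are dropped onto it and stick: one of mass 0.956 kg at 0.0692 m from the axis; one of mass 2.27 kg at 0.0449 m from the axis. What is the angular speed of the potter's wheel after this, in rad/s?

The added mass arrives with no angular momentum about the axis, and any external torque about the axis is negligible, so the system's angular momentum is conserved.
Added inertia Σmr² = (0.956)(0.0692)² + (2.27)(0.0449)² = 0.009154 kg·m²; I_f = 0.2280 + 0.009154 = 0.2372 kg·m².
ω_f = I_p ω_i / I_f = (0.2280)(4.78) / 0.2372 = 4.595 rad/s.

ω_f ≈ 4.60 rad/s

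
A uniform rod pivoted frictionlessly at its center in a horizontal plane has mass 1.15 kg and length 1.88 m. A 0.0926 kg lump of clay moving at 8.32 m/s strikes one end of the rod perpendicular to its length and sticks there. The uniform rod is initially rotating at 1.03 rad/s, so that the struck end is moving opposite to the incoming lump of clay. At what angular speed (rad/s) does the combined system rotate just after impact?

About the pivot the impulsive forces during the collision are internal, so angular momentum about that axis is conserved.
I_p = (1/12)(1.15)(1.88)² = 0.3387 kg·m². Taking the sense of the lump of clay's angular momentum as positive, L_{lump} = m v R = (0.0926)(8.32)(1.88/2) = 0.7242 kg·m²/s.
L_i = −I_p ω_p + m v R = −(0.3387)(1.03) + 0.7242 = 0.3753 kg·m²/s.
After sticking, I_f = I_p + m R² = 0.3387 + (0.0926)(1.88/2)² = 0.4205 kg·m².
ω_f = L_i / I_f = 0.3753 / 0.4205 = 0.8925 rad/s.

|ω_f| ≈ 0.893 rad/s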